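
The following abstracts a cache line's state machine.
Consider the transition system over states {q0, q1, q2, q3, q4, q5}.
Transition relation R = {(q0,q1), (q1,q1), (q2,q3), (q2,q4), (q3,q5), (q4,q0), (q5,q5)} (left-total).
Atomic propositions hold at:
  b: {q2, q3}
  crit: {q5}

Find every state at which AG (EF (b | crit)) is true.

Sat(b | crit) = {q2, q3, q5}
EF (b | crit): least fixpoint, start Z0 = {q2, q3, q5}, add states with some successor in Z. Already a fixed point.
Sat(EF (b | crit)) = {q2, q3, q5}
AG (EF (b | crit)): greatest fixpoint, start Z0 = {q2, q3, q5}, keep only states in Sat with every successor in Z. Z1 = {q3, q5}; fixed.
Sat(AG (EF (b | crit))) = {q3, q5}

{q3, q5}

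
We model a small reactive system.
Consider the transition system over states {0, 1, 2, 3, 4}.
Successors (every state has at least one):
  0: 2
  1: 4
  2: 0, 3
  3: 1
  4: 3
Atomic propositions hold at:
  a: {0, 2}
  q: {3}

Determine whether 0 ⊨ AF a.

AF a: least fixpoint, start Z0 = {0, 2}, add states with every successor in Z. Already a fixed point.
Sat(AF a) = {0, 2}
0 ∈ Sat(AF a) = {0, 2}, so the formula holds at 0.

Yes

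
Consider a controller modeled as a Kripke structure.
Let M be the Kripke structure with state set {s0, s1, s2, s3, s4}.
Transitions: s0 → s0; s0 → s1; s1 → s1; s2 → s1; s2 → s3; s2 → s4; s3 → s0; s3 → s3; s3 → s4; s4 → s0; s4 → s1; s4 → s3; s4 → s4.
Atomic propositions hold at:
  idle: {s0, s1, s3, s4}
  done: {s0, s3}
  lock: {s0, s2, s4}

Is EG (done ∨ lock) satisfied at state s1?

Sat(done ∨ lock) = {s0, s2, s3, s4}
EG (done ∨ lock): greatest fixpoint, start Z0 = {s0, s2, s3, s4}, keep only states in Sat with some successor in Z. Already a fixed point.
Sat(EG (done ∨ lock)) = {s0, s2, s3, s4}
s1 ∉ Sat(EG (done ∨ lock)) = {s0, s2, s3, s4}, so the formula does not hold at s1.

No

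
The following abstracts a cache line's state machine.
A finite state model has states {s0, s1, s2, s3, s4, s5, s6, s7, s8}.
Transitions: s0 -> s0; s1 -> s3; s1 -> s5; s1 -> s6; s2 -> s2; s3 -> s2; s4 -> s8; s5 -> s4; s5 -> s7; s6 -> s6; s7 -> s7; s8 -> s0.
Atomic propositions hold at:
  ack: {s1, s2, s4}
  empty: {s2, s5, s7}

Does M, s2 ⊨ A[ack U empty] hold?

A[ack U empty]: least fixpoint, start Z0 = Sat(empty) = {s2, s5, s7}, add states in Sat(ack) with every successor in Z. Already a fixed point.
Sat(A[ack U empty]) = {s2, s5, s7}
s2 ∈ Sat(A[ack U empty]) = {s2, s5, s7}, so the formula holds at s2.

Yes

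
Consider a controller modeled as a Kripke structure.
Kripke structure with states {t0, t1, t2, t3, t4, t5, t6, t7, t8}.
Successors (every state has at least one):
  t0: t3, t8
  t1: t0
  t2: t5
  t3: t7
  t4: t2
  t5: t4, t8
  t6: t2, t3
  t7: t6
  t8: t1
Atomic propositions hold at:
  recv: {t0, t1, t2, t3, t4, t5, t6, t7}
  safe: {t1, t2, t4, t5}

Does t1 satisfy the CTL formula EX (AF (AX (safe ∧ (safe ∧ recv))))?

No

Sat(safe ∧ recv) = {t1, t2, t4, t5}
Sat(safe ∧ (safe ∧ recv)) = {t1, t2, t4, t5}
Sat(AX (safe ∧ (safe ∧ recv))) = {s : every successor in {t1, t2, t4, t5}} = {t2, t4, t8}
AF (AX (safe ∧ (safe ∧ recv))): least fixpoint, start Z0 = {t2, t4, t8}, add states with every successor in Z. Z1 = {t2, t4, t5, t8}; fixed.
Sat(AF (AX (safe ∧ (safe ∧ recv)))) = {t2, t4, t5, t8}
Sat(EX (AF (AX (safe ∧ (safe ∧ recv))))) = {s : some successor in {t2, t4, t5, t8}} = {t0, t2, t4, t5, t6}
t1 ∉ Sat(EX (AF (AX (safe ∧ (safe ∧ recv))))) = {t0, t2, t4, t5, t6}, so the formula does not hold at t1.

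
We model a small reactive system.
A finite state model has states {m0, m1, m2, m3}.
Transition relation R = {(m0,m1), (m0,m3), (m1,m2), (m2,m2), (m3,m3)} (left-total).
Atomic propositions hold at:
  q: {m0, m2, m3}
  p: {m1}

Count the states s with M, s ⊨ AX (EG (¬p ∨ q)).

3

Sat(¬p) = {m0, m2, m3}
Sat(¬p ∨ q) = {m0, m2, m3}
EG (¬p ∨ q): greatest fixpoint, start Z0 = {m0, m2, m3}, keep only states in Sat with some successor in Z. Already a fixed point.
Sat(EG (¬p ∨ q)) = {m0, m2, m3}
Sat(AX (EG (¬p ∨ q))) = {s : every successor in {m0, m2, m3}} = {m1, m2, m3}
|Sat(AX (EG (¬p ∨ q)))| = |{m1, m2, m3}| = 3.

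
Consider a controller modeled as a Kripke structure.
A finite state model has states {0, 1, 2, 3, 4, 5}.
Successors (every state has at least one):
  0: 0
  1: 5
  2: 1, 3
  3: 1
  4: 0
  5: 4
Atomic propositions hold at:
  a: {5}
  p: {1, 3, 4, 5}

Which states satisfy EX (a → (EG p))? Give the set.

EG p: greatest fixpoint, start Z0 = {1, 3, 4, 5}, keep only states in Sat with some successor in Z. Z1 = {1, 3, 5}; Z2 = {1, 3}; Z3 = {3}; Z4 = ∅; fixed.
Sat(EG p) = ∅
Sat(a → (EG p)) = {0, 1, 2, 3, 4}
Sat(EX (a → (EG p))) = {s : some successor in {0, 1, 2, 3, 4}} = {0, 2, 3, 4, 5}

{0, 2, 3, 4, 5}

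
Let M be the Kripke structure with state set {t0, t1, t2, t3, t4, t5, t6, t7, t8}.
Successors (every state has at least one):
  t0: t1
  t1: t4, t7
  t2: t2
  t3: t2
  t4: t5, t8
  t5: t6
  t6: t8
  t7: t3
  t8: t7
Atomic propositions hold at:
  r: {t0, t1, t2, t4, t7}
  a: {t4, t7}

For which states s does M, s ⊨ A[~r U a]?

{t4, t5, t6, t7, t8}

Sat(~r) = {t3, t5, t6, t8}
A[~r U a]: least fixpoint, start Z0 = Sat(a) = {t4, t7}, add states in Sat(~r) with every successor in Z. Z1 = {t4, t7, t8}; Z2 = {t4, t6, t7, t8}; Z3 = {t4, t5, t6, t7, t8}; fixed.
Sat(A[~r U a]) = {t4, t5, t6, t7, t8}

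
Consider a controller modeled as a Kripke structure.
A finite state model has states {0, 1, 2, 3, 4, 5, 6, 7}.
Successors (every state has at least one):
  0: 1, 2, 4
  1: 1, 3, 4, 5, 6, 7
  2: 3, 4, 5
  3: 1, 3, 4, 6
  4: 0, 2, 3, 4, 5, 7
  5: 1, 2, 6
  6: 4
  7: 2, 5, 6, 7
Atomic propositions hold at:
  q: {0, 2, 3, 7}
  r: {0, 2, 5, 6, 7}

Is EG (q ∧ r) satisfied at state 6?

No

Sat(q ∧ r) = {0, 2, 7}
EG (q ∧ r): greatest fixpoint, start Z0 = {0, 2, 7}, keep only states in Sat with some successor in Z. Z1 = {0, 7}; Z2 = {7}; fixed.
Sat(EG (q ∧ r)) = {7}
6 ∉ Sat(EG (q ∧ r)) = {7}, so the formula does not hold at 6.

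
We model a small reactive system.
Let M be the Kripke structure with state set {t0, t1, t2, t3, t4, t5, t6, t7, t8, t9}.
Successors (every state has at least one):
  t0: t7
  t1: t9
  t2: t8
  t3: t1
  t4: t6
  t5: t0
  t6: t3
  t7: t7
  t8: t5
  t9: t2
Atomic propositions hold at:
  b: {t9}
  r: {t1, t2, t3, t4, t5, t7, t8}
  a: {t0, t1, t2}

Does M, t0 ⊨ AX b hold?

No

Sat(AX b) = {s : every successor in {t9}} = {t1}
t0 ∉ Sat(AX b) = {t1}, so the formula does not hold at t0.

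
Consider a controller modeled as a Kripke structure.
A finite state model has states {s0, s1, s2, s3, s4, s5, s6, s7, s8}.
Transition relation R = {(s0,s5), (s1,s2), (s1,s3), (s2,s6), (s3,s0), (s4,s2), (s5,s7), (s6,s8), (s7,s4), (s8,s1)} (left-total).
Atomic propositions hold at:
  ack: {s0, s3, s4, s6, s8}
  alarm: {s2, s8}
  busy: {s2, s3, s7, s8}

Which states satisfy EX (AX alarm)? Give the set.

{s2, s7}

Sat(AX alarm) = {s : every successor in {s2, s8}} = {s4, s6}
Sat(EX (AX alarm)) = {s : some successor in {s4, s6}} = {s2, s7}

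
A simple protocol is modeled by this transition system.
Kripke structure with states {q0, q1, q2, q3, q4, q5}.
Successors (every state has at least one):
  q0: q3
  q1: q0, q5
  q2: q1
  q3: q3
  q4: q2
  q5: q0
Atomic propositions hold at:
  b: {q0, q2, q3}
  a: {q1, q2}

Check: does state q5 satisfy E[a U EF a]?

No

EF a: least fixpoint, start Z0 = {q1, q2}, add states with some successor in Z. Z1 = {q1, q2, q4}; fixed.
Sat(EF a) = {q1, q2, q4}
E[a U EF a]: least fixpoint, start Z0 = Sat(EF a) = {q1, q2, q4}, add states in Sat(a) with some successor in Z. Already a fixed point.
Sat(E[a U EF a]) = {q1, q2, q4}
q5 ∉ Sat(E[a U EF a]) = {q1, q2, q4}, so the formula does not hold at q5.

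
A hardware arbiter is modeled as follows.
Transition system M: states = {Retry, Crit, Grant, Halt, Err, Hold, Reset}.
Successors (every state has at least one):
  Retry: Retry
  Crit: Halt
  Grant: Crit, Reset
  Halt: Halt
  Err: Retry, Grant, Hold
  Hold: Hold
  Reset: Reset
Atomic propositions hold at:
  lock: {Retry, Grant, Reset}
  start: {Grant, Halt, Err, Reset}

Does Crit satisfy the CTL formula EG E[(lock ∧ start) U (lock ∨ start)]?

Sat(lock ∧ start) = {Grant, Reset}
Sat(lock ∨ start) = {Retry, Grant, Halt, Err, Reset}
E[(lock ∧ start) U (lock ∨ start)]: least fixpoint, start Z0 = Sat((lock ∨ start)) = {Retry, Grant, Halt, Err, Reset}, add states in Sat(lock ∧ start) with some successor in Z. Already a fixed point.
Sat(E[(lock ∧ start) U (lock ∨ start)]) = {Retry, Grant, Halt, Err, Reset}
EG E[(lock ∧ start) U (lock ∨ start)]: greatest fixpoint, start Z0 = {Retry, Grant, Halt, Err, Reset}, keep only states in Sat with some successor in Z. Already a fixed point.
Sat(EG E[(lock ∧ start) U (lock ∨ start)]) = {Retry, Grant, Halt, Err, Reset}
Crit ∉ Sat(EG E[(lock ∧ start) U (lock ∨ start)]) = {Retry, Grant, Halt, Err, Reset}, so the formula does not hold at Crit.

No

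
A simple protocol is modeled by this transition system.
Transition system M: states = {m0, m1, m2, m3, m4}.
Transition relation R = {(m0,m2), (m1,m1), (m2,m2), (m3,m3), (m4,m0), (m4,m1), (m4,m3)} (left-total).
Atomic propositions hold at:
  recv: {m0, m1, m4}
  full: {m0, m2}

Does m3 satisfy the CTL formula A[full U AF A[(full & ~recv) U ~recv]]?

Sat(~recv) = {m2, m3}
Sat(full & ~recv) = {m2}
A[(full & ~recv) U ~recv]: least fixpoint, start Z0 = Sat(~recv) = {m2, m3}, add states in Sat(full & ~recv) with every successor in Z. Already a fixed point.
Sat(A[(full & ~recv) U ~recv]) = {m2, m3}
AF A[(full & ~recv) U ~recv]: least fixpoint, start Z0 = {m2, m3}, add states with every successor in Z. Z1 = {m0, m2, m3}; fixed.
Sat(AF A[(full & ~recv) U ~recv]) = {m0, m2, m3}
A[full U AF A[(full & ~recv) U ~recv]]: least fixpoint, start Z0 = Sat(AF A[(full & ~recv) U ~recv]) = {m0, m2, m3}, add states in Sat(full) with every successor in Z. Already a fixed point.
Sat(A[full U AF A[(full & ~recv) U ~recv]]) = {m0, m2, m3}
m3 ∈ Sat(A[full U AF A[(full & ~recv) U ~recv]]) = {m0, m2, m3}, so the formula holds at m3.

Yes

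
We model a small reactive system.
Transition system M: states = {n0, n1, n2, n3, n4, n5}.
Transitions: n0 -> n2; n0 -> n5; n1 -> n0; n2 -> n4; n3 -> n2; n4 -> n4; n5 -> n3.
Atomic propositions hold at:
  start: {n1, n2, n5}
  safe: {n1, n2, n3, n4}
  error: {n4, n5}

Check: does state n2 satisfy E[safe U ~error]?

Yes

Sat(~error) = {n0, n1, n2, n3}
E[safe U ~error]: least fixpoint, start Z0 = Sat(~error) = {n0, n1, n2, n3}, add states in Sat(safe) with some successor in Z. Already a fixed point.
Sat(E[safe U ~error]) = {n0, n1, n2, n3}
n2 ∈ Sat(E[safe U ~error]) = {n0, n1, n2, n3}, so the formula holds at n2.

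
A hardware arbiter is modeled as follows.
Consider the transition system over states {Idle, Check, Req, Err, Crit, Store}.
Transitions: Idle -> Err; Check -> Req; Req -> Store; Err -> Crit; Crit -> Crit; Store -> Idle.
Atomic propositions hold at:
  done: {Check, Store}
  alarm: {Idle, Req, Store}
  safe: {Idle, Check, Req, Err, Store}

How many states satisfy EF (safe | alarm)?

5

Sat(safe | alarm) = {Idle, Check, Req, Err, Store}
EF (safe | alarm): least fixpoint, start Z0 = {Idle, Check, Req, Err, Store}, add states with some successor in Z. Already a fixed point.
Sat(EF (safe | alarm)) = {Idle, Check, Req, Err, Store}
|Sat(EF (safe | alarm))| = |{Idle, Check, Req, Err, Store}| = 5.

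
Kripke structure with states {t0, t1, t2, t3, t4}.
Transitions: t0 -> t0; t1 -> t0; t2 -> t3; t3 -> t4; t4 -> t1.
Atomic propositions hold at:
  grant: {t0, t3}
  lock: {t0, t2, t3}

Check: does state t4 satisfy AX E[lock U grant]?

No

E[lock U grant]: least fixpoint, start Z0 = Sat(grant) = {t0, t3}, add states in Sat(lock) with some successor in Z. Z1 = {t0, t2, t3}; fixed.
Sat(E[lock U grant]) = {t0, t2, t3}
Sat(AX E[lock U grant]) = {s : every successor in {t0, t2, t3}} = {t0, t1, t2}
t4 ∉ Sat(AX E[lock U grant]) = {t0, t1, t2}, so the formula does not hold at t4.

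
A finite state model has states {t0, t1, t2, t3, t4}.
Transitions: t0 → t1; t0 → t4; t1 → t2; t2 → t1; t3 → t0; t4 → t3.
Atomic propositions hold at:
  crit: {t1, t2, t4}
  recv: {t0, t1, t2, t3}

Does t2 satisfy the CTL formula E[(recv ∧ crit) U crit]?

Yes

Sat(recv ∧ crit) = {t1, t2}
E[(recv ∧ crit) U crit]: least fixpoint, start Z0 = Sat(crit) = {t1, t2, t4}, add states in Sat(recv ∧ crit) with some successor in Z. Already a fixed point.
Sat(E[(recv ∧ crit) U crit]) = {t1, t2, t4}
t2 ∈ Sat(E[(recv ∧ crit) U crit]) = {t1, t2, t4}, so the formula holds at t2.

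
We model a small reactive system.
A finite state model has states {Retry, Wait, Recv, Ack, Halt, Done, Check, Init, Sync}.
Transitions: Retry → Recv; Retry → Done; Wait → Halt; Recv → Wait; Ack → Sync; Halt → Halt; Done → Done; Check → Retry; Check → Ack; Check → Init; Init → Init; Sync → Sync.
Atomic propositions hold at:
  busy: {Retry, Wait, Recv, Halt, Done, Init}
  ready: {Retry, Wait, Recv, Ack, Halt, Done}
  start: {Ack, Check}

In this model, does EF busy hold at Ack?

EF busy: least fixpoint, start Z0 = {Retry, Wait, Recv, Halt, Done, Init}, add states with some successor in Z. Z1 = {Retry, Wait, Recv, Halt, Done, Check, Init}; fixed.
Sat(EF busy) = {Retry, Wait, Recv, Halt, Done, Check, Init}
Ack ∉ Sat(EF busy) = {Retry, Wait, Recv, Halt, Done, Check, Init}, so the formula does not hold at Ack.

No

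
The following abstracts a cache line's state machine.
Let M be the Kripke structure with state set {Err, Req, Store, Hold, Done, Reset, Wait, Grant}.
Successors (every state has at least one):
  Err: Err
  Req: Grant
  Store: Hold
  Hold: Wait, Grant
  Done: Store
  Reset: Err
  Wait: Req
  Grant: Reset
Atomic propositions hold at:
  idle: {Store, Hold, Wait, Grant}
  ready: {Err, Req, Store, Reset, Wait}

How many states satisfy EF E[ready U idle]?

E[ready U idle]: least fixpoint, start Z0 = Sat(idle) = {Store, Hold, Wait, Grant}, add states in Sat(ready) with some successor in Z. Z1 = {Req, Store, Hold, Wait, Grant}; fixed.
Sat(E[ready U idle]) = {Req, Store, Hold, Wait, Grant}
EF E[ready U idle]: least fixpoint, start Z0 = {Req, Store, Hold, Wait, Grant}, add states with some successor in Z. Z1 = {Req, Store, Hold, Done, Wait, Grant}; fixed.
Sat(EF E[ready U idle]) = {Req, Store, Hold, Done, Wait, Grant}
|Sat(EF E[ready U idle])| = |{Req, Store, Hold, Done, Wait, Grant}| = 6.

6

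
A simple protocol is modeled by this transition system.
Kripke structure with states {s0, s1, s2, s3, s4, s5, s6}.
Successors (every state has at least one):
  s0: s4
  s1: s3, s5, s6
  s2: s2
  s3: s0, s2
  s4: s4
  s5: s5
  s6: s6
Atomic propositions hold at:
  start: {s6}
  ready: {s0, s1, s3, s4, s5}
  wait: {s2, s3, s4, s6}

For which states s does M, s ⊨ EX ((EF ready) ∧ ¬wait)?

EF ready: least fixpoint, start Z0 = {s0, s1, s3, s4, s5}, add states with some successor in Z. Already a fixed point.
Sat(EF ready) = {s0, s1, s3, s4, s5}
Sat(¬wait) = {s0, s1, s5}
Sat((EF ready) ∧ ¬wait) = {s0, s1, s5}
Sat(EX ((EF ready) ∧ ¬wait)) = {s : some successor in {s0, s1, s5}} = {s1, s3, s5}

{s1, s3, s5}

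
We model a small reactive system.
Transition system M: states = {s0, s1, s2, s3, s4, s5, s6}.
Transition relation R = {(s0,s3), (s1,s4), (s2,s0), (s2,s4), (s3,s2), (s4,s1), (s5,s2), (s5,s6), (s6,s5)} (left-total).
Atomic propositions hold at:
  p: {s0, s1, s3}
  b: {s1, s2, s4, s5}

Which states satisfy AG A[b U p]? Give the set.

{s0, s1, s2, s3, s4}

A[b U p]: least fixpoint, start Z0 = Sat(p) = {s0, s1, s3}, add states in Sat(b) with every successor in Z. Z1 = {s0, s1, s3, s4}; Z2 = {s0, s1, s2, s3, s4}; fixed.
Sat(A[b U p]) = {s0, s1, s2, s3, s4}
AG A[b U p]: greatest fixpoint, start Z0 = {s0, s1, s2, s3, s4}, keep only states in Sat with every successor in Z. Already a fixed point.
Sat(AG A[b U p]) = {s0, s1, s2, s3, s4}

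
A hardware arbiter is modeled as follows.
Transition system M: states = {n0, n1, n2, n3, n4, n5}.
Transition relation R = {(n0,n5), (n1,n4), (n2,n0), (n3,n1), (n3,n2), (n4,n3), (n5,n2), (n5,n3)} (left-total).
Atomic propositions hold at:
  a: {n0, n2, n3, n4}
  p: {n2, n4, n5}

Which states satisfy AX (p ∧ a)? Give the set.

Sat(p ∧ a) = {n2, n4}
Sat(AX (p ∧ a)) = {s : every successor in {n2, n4}} = {n1}

{n1}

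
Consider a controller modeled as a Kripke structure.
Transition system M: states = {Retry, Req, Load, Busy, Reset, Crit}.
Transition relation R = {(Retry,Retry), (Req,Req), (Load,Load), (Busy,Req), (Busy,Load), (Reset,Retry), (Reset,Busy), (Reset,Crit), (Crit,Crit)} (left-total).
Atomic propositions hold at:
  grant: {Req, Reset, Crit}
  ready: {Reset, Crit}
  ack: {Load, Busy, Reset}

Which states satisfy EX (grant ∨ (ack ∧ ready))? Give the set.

Sat(ack ∧ ready) = {Reset}
Sat(grant ∨ (ack ∧ ready)) = {Req, Reset, Crit}
Sat(EX (grant ∨ (ack ∧ ready))) = {s : some successor in {Req, Reset, Crit}} = {Req, Busy, Reset, Crit}

{Req, Busy, Reset, Crit}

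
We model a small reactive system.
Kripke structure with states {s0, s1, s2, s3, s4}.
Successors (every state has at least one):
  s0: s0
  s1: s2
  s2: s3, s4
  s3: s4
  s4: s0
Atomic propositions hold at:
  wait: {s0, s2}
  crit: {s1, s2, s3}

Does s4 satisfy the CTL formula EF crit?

No

EF crit: least fixpoint, start Z0 = {s1, s2, s3}, add states with some successor in Z. Already a fixed point.
Sat(EF crit) = {s1, s2, s3}
s4 ∉ Sat(EF crit) = {s1, s2, s3}, so the formula does not hold at s4.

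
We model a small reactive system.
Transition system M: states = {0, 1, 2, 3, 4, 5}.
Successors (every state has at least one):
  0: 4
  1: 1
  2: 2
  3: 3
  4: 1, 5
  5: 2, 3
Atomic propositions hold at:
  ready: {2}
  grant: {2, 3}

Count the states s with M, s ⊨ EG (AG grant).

2

AG grant: greatest fixpoint, start Z0 = {2, 3}, keep only states in Sat with every successor in Z. Already a fixed point.
Sat(AG grant) = {2, 3}
EG (AG grant): greatest fixpoint, start Z0 = {2, 3}, keep only states in Sat with some successor in Z. Already a fixed point.
Sat(EG (AG grant)) = {2, 3}
|Sat(EG (AG grant))| = |{2, 3}| = 2.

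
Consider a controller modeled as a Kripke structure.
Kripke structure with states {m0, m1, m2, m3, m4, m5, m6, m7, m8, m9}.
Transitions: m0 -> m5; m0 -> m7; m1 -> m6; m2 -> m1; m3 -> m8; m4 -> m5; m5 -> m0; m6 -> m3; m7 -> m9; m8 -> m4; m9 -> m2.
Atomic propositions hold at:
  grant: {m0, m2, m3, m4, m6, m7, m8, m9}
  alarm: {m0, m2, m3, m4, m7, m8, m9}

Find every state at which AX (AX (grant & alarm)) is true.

{m0, m1, m3, m4, m6, m7}

Sat(grant & alarm) = {m0, m2, m3, m4, m7, m8, m9}
Sat(AX (grant & alarm)) = {s : every successor in {m0, m2, m3, m4, m7, m8, m9}} = {m3, m5, m6, m7, m8, m9}
Sat(AX (AX (grant & alarm))) = {s : every successor in {m3, m5, m6, m7, m8, m9}} = {m0, m1, m3, m4, m6, m7}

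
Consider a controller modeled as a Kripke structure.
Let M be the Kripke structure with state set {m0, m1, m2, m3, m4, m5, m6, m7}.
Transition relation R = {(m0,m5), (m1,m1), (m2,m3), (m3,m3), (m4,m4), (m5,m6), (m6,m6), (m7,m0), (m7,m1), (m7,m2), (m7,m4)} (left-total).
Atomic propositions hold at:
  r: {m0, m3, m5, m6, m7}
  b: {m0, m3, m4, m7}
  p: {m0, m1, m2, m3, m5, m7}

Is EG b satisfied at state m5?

No

EG b: greatest fixpoint, start Z0 = {m0, m3, m4, m7}, keep only states in Sat with some successor in Z. Z1 = {m3, m4, m7}; fixed.
Sat(EG b) = {m3, m4, m7}
m5 ∉ Sat(EG b) = {m3, m4, m7}, so the formula does not hold at m5.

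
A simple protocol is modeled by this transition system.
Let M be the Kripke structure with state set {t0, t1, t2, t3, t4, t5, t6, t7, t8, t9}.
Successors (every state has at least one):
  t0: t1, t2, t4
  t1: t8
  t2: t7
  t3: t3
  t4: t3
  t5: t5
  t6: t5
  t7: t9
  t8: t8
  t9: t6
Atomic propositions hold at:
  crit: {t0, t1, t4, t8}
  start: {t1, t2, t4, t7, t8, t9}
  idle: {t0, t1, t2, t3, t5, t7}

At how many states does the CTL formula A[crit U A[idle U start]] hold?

7

A[idle U start]: least fixpoint, start Z0 = Sat(start) = {t1, t2, t4, t7, t8, t9}, add states in Sat(idle) with every successor in Z. Z1 = {t0, t1, t2, t4, t7, t8, t9}; fixed.
Sat(A[idle U start]) = {t0, t1, t2, t4, t7, t8, t9}
A[crit U A[idle U start]]: least fixpoint, start Z0 = Sat(A[idle U start]) = {t0, t1, t2, t4, t7, t8, t9}, add states in Sat(crit) with every successor in Z. Already a fixed point.
Sat(A[crit U A[idle U start]]) = {t0, t1, t2, t4, t7, t8, t9}
|Sat(A[crit U A[idle U start]])| = |{t0, t1, t2, t4, t7, t8, t9}| = 7.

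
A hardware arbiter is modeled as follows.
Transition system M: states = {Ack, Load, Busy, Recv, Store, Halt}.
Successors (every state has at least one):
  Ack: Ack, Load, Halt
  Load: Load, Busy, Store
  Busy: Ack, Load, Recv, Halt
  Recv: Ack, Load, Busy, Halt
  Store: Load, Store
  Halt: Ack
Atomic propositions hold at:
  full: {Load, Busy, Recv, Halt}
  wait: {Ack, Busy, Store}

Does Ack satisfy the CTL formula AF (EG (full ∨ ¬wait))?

No

Sat(¬wait) = {Load, Recv, Halt}
Sat(full ∨ ¬wait) = {Load, Busy, Recv, Halt}
EG (full ∨ ¬wait): greatest fixpoint, start Z0 = {Load, Busy, Recv, Halt}, keep only states in Sat with some successor in Z. Z1 = {Load, Busy, Recv}; fixed.
Sat(EG (full ∨ ¬wait)) = {Load, Busy, Recv}
AF (EG (full ∨ ¬wait)): least fixpoint, start Z0 = {Load, Busy, Recv}, add states with every successor in Z. Already a fixed point.
Sat(AF (EG (full ∨ ¬wait))) = {Load, Busy, Recv}
Ack ∉ Sat(AF (EG (full ∨ ¬wait))) = {Load, Busy, Recv}, so the formula does not hold at Ack.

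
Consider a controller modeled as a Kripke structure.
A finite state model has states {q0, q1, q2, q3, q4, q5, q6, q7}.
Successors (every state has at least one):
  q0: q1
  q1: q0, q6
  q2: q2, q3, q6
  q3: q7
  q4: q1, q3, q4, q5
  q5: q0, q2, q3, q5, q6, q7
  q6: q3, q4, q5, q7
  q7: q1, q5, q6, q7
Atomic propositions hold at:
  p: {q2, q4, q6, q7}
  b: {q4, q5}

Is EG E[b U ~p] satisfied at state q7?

No

Sat(~p) = {q0, q1, q3, q5}
E[b U ~p]: least fixpoint, start Z0 = Sat(~p) = {q0, q1, q3, q5}, add states in Sat(b) with some successor in Z. Z1 = {q0, q1, q3, q4, q5}; fixed.
Sat(E[b U ~p]) = {q0, q1, q3, q4, q5}
EG E[b U ~p]: greatest fixpoint, start Z0 = {q0, q1, q3, q4, q5}, keep only states in Sat with some successor in Z. Z1 = {q0, q1, q4, q5}; fixed.
Sat(EG E[b U ~p]) = {q0, q1, q4, q5}
q7 ∉ Sat(EG E[b U ~p]) = {q0, q1, q4, q5}, so the formula does not hold at q7.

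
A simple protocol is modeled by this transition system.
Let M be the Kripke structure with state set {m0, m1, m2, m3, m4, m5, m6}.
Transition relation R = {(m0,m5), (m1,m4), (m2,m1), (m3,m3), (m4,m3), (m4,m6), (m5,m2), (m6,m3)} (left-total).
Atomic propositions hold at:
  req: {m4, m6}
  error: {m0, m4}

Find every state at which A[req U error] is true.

{m0, m4}

A[req U error]: least fixpoint, start Z0 = Sat(error) = {m0, m4}, add states in Sat(req) with every successor in Z. Already a fixed point.
Sat(A[req U error]) = {m0, m4}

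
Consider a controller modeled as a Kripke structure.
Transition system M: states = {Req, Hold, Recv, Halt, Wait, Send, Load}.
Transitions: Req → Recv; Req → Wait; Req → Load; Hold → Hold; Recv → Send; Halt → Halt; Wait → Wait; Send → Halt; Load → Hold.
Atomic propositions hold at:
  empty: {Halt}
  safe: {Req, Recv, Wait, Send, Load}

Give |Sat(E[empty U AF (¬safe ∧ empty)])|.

3

Sat(¬safe) = {Hold, Halt}
Sat(¬safe ∧ empty) = {Halt}
AF (¬safe ∧ empty): least fixpoint, start Z0 = {Halt}, add states with every successor in Z. Z1 = {Halt, Send}; Z2 = {Recv, Halt, Send}; fixed.
Sat(AF (¬safe ∧ empty)) = {Recv, Halt, Send}
E[empty U AF (¬safe ∧ empty)]: least fixpoint, start Z0 = Sat(AF (¬safe ∧ empty)) = {Recv, Halt, Send}, add states in Sat(empty) with some successor in Z. Already a fixed point.
Sat(E[empty U AF (¬safe ∧ empty)]) = {Recv, Halt, Send}
|Sat(E[empty U AF (¬safe ∧ empty)])| = |{Recv, Halt, Send}| = 3.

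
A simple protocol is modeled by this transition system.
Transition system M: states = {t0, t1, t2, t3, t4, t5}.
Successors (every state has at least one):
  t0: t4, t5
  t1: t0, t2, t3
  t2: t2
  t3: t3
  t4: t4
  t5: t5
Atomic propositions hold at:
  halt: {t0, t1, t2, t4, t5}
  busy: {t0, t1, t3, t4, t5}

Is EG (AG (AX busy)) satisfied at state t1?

Sat(AX busy) = {s : every successor in {t0, t1, t3, t4, t5}} = {t0, t3, t4, t5}
AG (AX busy): greatest fixpoint, start Z0 = {t0, t3, t4, t5}, keep only states in Sat with every successor in Z. Already a fixed point.
Sat(AG (AX busy)) = {t0, t3, t4, t5}
EG (AG (AX busy)): greatest fixpoint, start Z0 = {t0, t3, t4, t5}, keep only states in Sat with some successor in Z. Already a fixed point.
Sat(EG (AG (AX busy))) = {t0, t3, t4, t5}
t1 ∉ Sat(EG (AG (AX busy))) = {t0, t3, t4, t5}, so the formula does not hold at t1.

No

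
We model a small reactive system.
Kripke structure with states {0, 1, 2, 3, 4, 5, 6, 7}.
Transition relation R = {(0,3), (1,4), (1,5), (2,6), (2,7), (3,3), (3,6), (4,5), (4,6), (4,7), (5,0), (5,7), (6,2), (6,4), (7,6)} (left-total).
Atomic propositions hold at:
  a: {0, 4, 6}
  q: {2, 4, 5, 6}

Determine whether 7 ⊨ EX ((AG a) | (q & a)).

AG a: greatest fixpoint, start Z0 = {0, 4, 6}, keep only states in Sat with every successor in Z. Z1 = ∅; fixed.
Sat(AG a) = ∅
Sat(q & a) = {4, 6}
Sat((AG a) | (q & a)) = {4, 6}
Sat(EX ((AG a) | (q & a))) = {s : some successor in {4, 6}} = {1, 2, 3, 4, 6, 7}
7 ∈ Sat(EX ((AG a) | (q & a))) = {1, 2, 3, 4, 6, 7}, so the formula holds at 7.

Yes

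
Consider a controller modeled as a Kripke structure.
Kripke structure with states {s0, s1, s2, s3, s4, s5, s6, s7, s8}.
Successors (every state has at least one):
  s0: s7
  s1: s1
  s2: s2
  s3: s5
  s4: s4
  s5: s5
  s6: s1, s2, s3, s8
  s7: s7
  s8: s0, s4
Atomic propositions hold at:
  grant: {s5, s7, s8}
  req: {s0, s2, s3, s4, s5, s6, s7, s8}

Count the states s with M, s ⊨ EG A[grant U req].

A[grant U req]: least fixpoint, start Z0 = Sat(req) = {s0, s2, s3, s4, s5, s6, s7, s8}, add states in Sat(grant) with every successor in Z. Already a fixed point.
Sat(A[grant U req]) = {s0, s2, s3, s4, s5, s6, s7, s8}
EG A[grant U req]: greatest fixpoint, start Z0 = {s0, s2, s3, s4, s5, s6, s7, s8}, keep only states in Sat with some successor in Z. Already a fixed point.
Sat(EG A[grant U req]) = {s0, s2, s3, s4, s5, s6, s7, s8}
|Sat(EG A[grant U req])| = |{s0, s2, s3, s4, s5, s6, s7, s8}| = 8.

8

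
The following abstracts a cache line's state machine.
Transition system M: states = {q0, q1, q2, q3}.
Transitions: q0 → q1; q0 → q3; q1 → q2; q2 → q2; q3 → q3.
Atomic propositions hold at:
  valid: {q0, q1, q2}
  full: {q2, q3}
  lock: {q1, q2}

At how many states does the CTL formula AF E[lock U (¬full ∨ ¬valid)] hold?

Sat(¬full) = {q0, q1}
Sat(¬valid) = {q3}
Sat(¬full ∨ ¬valid) = {q0, q1, q3}
E[lock U (¬full ∨ ¬valid)]: least fixpoint, start Z0 = Sat((¬full ∨ ¬valid)) = {q0, q1, q3}, add states in Sat(lock) with some successor in Z. Already a fixed point.
Sat(E[lock U (¬full ∨ ¬valid)]) = {q0, q1, q3}
AF E[lock U (¬full ∨ ¬valid)]: least fixpoint, start Z0 = {q0, q1, q3}, add states with every successor in Z. Already a fixed point.
Sat(AF E[lock U (¬full ∨ ¬valid)]) = {q0, q1, q3}
|Sat(AF E[lock U (¬full ∨ ¬valid)])| = |{q0, q1, q3}| = 3.

3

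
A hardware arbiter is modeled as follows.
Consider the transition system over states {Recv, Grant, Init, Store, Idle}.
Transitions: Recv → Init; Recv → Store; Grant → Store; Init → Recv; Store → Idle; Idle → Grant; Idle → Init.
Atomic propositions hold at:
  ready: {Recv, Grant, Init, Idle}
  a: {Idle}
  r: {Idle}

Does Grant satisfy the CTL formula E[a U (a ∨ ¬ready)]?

No

Sat(¬ready) = {Store}
Sat(a ∨ ¬ready) = {Store, Idle}
E[a U (a ∨ ¬ready)]: least fixpoint, start Z0 = Sat((a ∨ ¬ready)) = {Store, Idle}, add states in Sat(a) with some successor in Z. Already a fixed point.
Sat(E[a U (a ∨ ¬ready)]) = {Store, Idle}
Grant ∉ Sat(E[a U (a ∨ ¬ready)]) = {Store, Idle}, so the formula does not hold at Grant.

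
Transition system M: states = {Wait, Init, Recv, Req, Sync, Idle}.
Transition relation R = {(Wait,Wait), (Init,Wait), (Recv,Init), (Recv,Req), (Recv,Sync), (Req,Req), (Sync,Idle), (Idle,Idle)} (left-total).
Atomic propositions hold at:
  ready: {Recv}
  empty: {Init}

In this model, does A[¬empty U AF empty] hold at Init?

Yes

Sat(¬empty) = {Wait, Recv, Req, Sync, Idle}
AF empty: least fixpoint, start Z0 = {Init}, add states with every successor in Z. Already a fixed point.
Sat(AF empty) = {Init}
A[¬empty U AF empty]: least fixpoint, start Z0 = Sat(AF empty) = {Init}, add states in Sat(¬empty) with every successor in Z. Already a fixed point.
Sat(A[¬empty U AF empty]) = {Init}
Init ∈ Sat(A[¬empty U AF empty]) = {Init}, so the formula holds at Init.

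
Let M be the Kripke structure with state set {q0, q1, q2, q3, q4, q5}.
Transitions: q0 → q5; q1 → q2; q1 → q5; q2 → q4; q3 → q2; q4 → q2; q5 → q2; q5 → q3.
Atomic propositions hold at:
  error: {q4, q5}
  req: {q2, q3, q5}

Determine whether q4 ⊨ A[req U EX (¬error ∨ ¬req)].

Sat(¬error) = {q0, q1, q2, q3}
Sat(¬req) = {q0, q1, q4}
Sat(¬error ∨ ¬req) = {q0, q1, q2, q3, q4}
Sat(EX (¬error ∨ ¬req)) = {s : some successor in {q0, q1, q2, q3, q4}} = {q1, q2, q3, q4, q5}
A[req U EX (¬error ∨ ¬req)]: least fixpoint, start Z0 = Sat(EX (¬error ∨ ¬req)) = {q1, q2, q3, q4, q5}, add states in Sat(req) with every successor in Z. Already a fixed point.
Sat(A[req U EX (¬error ∨ ¬req)]) = {q1, q2, q3, q4, q5}
q4 ∈ Sat(A[req U EX (¬error ∨ ¬req)]) = {q1, q2, q3, q4, q5}, so the formula holds at q4.

Yes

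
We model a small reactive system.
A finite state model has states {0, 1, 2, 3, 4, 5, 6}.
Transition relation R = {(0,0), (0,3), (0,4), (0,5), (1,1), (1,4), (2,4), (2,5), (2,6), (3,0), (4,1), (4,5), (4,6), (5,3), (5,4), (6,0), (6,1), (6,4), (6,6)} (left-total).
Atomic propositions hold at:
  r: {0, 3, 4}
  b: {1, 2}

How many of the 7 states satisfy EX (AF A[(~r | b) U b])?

3

Sat(~r) = {1, 2, 5, 6}
Sat(~r | b) = {1, 2, 5, 6}
A[(~r | b) U b]: least fixpoint, start Z0 = Sat(b) = {1, 2}, add states in Sat(~r | b) with every successor in Z. Already a fixed point.
Sat(A[(~r | b) U b]) = {1, 2}
AF A[(~r | b) U b]: least fixpoint, start Z0 = {1, 2}, add states with every successor in Z. Already a fixed point.
Sat(AF A[(~r | b) U b]) = {1, 2}
Sat(EX (AF A[(~r | b) U b])) = {s : some successor in {1, 2}} = {1, 4, 6}
|Sat(EX (AF A[(~r | b) U b]))| = |{1, 4, 6}| = 3.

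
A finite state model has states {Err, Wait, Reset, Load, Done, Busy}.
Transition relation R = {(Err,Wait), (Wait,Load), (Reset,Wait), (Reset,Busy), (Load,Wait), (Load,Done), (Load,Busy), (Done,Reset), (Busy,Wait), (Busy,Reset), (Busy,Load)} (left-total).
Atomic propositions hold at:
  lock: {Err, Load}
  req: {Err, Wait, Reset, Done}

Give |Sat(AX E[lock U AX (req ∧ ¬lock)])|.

1

Sat(¬lock) = {Wait, Reset, Done, Busy}
Sat(req ∧ ¬lock) = {Wait, Reset, Done}
Sat(AX (req ∧ ¬lock)) = {s : every successor in {Wait, Reset, Done}} = {Err, Done}
E[lock U AX (req ∧ ¬lock)]: least fixpoint, start Z0 = Sat(AX (req ∧ ¬lock)) = {Err, Done}, add states in Sat(lock) with some successor in Z. Z1 = {Err, Load, Done}; fixed.
Sat(E[lock U AX (req ∧ ¬lock)]) = {Err, Load, Done}
Sat(AX E[lock U AX (req ∧ ¬lock)]) = {s : every successor in {Err, Load, Done}} = {Wait}
|Sat(AX E[lock U AX (req ∧ ¬lock)])| = |{Wait}| = 1.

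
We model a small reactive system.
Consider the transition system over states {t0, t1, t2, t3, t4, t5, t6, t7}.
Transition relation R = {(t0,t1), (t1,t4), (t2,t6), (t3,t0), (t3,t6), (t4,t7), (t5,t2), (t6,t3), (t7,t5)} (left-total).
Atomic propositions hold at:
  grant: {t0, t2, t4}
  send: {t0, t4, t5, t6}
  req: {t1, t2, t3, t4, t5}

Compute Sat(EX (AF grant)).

AF grant: least fixpoint, start Z0 = {t0, t2, t4}, add states with every successor in Z. Z1 = {t0, t1, t2, t4, t5}; Z2 = {t0, t1, t2, t4, t5, t7}; fixed.
Sat(AF grant) = {t0, t1, t2, t4, t5, t7}
Sat(EX (AF grant)) = {s : some successor in {t0, t1, t2, t4, t5, t7}} = {t0, t1, t3, t4, t5, t7}

{t0, t1, t3, t4, t5, t7}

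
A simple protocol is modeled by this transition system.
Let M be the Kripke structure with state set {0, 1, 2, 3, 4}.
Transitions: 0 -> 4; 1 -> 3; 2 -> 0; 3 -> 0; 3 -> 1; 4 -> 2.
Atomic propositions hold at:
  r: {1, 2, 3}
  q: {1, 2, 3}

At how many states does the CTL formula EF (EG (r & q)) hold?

Sat(r & q) = {1, 2, 3}
EG (r & q): greatest fixpoint, start Z0 = {1, 2, 3}, keep only states in Sat with some successor in Z. Z1 = {1, 3}; fixed.
Sat(EG (r & q)) = {1, 3}
EF (EG (r & q)): least fixpoint, start Z0 = {1, 3}, add states with some successor in Z. Already a fixed point.
Sat(EF (EG (r & q))) = {1, 3}
|Sat(EF (EG (r & q)))| = |{1, 3}| = 2.

2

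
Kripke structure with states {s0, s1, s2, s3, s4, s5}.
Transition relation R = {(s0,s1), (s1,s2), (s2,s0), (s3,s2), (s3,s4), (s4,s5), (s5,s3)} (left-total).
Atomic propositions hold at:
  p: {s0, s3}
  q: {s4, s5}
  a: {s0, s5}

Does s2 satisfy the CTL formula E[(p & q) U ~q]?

Yes

Sat(p & q) = ∅
Sat(~q) = {s0, s1, s2, s3}
E[(p & q) U ~q]: least fixpoint, start Z0 = Sat(~q) = {s0, s1, s2, s3}, add states in Sat(p & q) with some successor in Z. Already a fixed point.
Sat(E[(p & q) U ~q]) = {s0, s1, s2, s3}
s2 ∈ Sat(E[(p & q) U ~q]) = {s0, s1, s2, s3}, so the formula holds at s2.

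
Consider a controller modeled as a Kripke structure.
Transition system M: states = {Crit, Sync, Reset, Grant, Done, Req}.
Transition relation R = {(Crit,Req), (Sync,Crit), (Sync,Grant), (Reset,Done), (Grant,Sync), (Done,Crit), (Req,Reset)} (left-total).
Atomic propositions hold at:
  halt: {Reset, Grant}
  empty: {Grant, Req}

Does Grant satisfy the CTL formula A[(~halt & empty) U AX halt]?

Sat(~halt) = {Crit, Sync, Done, Req}
Sat(~halt & empty) = {Req}
Sat(AX halt) = {s : every successor in {Reset, Grant}} = {Req}
A[(~halt & empty) U AX halt]: least fixpoint, start Z0 = Sat(AX halt) = {Req}, add states in Sat(~halt & empty) with every successor in Z. Already a fixed point.
Sat(A[(~halt & empty) U AX halt]) = {Req}
Grant ∉ Sat(A[(~halt & empty) U AX halt]) = {Req}, so the formula does not hold at Grant.

No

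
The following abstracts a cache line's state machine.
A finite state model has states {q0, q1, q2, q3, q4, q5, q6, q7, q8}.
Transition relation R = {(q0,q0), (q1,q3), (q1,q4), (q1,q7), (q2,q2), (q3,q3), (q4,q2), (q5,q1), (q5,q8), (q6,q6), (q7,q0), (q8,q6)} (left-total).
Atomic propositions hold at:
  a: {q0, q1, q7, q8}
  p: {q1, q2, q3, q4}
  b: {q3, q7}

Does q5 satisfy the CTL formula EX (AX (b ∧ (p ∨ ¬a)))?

No

Sat(¬a) = {q2, q3, q4, q5, q6}
Sat(p ∨ ¬a) = {q1, q2, q3, q4, q5, q6}
Sat(b ∧ (p ∨ ¬a)) = {q3}
Sat(AX (b ∧ (p ∨ ¬a))) = {s : every successor in {q3}} = {q3}
Sat(EX (AX (b ∧ (p ∨ ¬a)))) = {s : some successor in {q3}} = {q1, q3}
q5 ∉ Sat(EX (AX (b ∧ (p ∨ ¬a)))) = {q1, q3}, so the formula does not hold at q5.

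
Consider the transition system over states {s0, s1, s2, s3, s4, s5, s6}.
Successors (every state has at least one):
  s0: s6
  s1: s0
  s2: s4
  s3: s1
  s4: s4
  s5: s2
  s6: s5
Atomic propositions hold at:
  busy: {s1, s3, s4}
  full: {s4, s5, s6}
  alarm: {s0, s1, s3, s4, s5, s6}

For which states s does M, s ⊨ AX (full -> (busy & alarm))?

Sat(busy & alarm) = {s1, s3, s4}
Sat(full -> (busy & alarm)) = {s0, s1, s2, s3, s4}
Sat(AX (full -> (busy & alarm))) = {s : every successor in {s0, s1, s2, s3, s4}} = {s1, s2, s3, s4, s5}

{s1, s2, s3, s4, s5}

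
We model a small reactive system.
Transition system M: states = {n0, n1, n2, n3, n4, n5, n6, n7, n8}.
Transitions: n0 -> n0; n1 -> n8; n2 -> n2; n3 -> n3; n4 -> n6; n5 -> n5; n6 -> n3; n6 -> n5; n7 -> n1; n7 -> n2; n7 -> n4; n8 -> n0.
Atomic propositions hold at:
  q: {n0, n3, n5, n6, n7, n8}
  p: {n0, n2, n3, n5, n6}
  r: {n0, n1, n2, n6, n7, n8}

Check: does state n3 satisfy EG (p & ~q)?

Sat(~q) = {n1, n2, n4}
Sat(p & ~q) = {n2}
EG (p & ~q): greatest fixpoint, start Z0 = {n2}, keep only states in Sat with some successor in Z. Already a fixed point.
Sat(EG (p & ~q)) = {n2}
n3 ∉ Sat(EG (p & ~q)) = {n2}, so the formula does not hold at n3.

No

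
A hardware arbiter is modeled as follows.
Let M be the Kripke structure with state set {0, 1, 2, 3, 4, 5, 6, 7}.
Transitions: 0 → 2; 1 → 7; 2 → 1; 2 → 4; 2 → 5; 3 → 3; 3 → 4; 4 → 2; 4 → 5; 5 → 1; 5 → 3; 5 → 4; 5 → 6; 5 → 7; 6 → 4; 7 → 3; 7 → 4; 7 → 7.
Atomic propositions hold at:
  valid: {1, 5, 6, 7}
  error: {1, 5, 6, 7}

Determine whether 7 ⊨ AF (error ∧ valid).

Sat(error ∧ valid) = {1, 5, 6, 7}
AF (error ∧ valid): least fixpoint, start Z0 = {1, 5, 6, 7}, add states with every successor in Z. Already a fixed point.
Sat(AF (error ∧ valid)) = {1, 5, 6, 7}
7 ∈ Sat(AF (error ∧ valid)) = {1, 5, 6, 7}, so the formula holds at 7.

Yes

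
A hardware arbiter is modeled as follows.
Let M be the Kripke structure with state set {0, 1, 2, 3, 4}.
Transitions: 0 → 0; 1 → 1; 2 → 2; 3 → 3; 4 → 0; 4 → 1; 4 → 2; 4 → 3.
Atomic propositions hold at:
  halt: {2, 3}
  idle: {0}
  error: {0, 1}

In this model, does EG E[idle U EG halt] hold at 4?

EG halt: greatest fixpoint, start Z0 = {2, 3}, keep only states in Sat with some successor in Z. Already a fixed point.
Sat(EG halt) = {2, 3}
E[idle U EG halt]: least fixpoint, start Z0 = Sat(EG halt) = {2, 3}, add states in Sat(idle) with some successor in Z. Already a fixed point.
Sat(E[idle U EG halt]) = {2, 3}
EG E[idle U EG halt]: greatest fixpoint, start Z0 = {2, 3}, keep only states in Sat with some successor in Z. Already a fixed point.
Sat(EG E[idle U EG halt]) = {2, 3}
4 ∉ Sat(EG E[idle U EG halt]) = {2, 3}, so the formula does not hold at 4.

No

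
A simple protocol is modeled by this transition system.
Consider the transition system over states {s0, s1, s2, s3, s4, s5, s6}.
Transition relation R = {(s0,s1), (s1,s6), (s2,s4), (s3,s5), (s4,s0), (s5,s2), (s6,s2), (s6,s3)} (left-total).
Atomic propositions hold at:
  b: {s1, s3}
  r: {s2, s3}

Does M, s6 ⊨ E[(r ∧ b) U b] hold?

No

Sat(r ∧ b) = {s3}
E[(r ∧ b) U b]: least fixpoint, start Z0 = Sat(b) = {s1, s3}, add states in Sat(r ∧ b) with some successor in Z. Already a fixed point.
Sat(E[(r ∧ b) U b]) = {s1, s3}
s6 ∉ Sat(E[(r ∧ b) U b]) = {s1, s3}, so the formula does not hold at s6.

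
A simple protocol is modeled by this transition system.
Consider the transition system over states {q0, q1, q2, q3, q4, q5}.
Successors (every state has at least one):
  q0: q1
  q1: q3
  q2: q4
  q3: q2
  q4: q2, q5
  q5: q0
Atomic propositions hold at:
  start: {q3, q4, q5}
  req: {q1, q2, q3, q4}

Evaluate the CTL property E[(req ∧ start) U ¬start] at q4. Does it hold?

Sat(req ∧ start) = {q3, q4}
Sat(¬start) = {q0, q1, q2}
E[(req ∧ start) U ¬start]: least fixpoint, start Z0 = Sat(¬start) = {q0, q1, q2}, add states in Sat(req ∧ start) with some successor in Z. Z1 = {q0, q1, q2, q3, q4}; fixed.
Sat(E[(req ∧ start) U ¬start]) = {q0, q1, q2, q3, q4}
q4 ∈ Sat(E[(req ∧ start) U ¬start]) = {q0, q1, q2, q3, q4}, so the formula holds at q4.

Yes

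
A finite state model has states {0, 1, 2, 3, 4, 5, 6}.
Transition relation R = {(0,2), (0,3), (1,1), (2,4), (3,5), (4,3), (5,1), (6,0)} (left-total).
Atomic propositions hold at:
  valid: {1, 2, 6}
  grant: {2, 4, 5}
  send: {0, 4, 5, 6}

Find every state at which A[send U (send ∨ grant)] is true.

Sat(send ∨ grant) = {0, 2, 4, 5, 6}
A[send U (send ∨ grant)]: least fixpoint, start Z0 = Sat((send ∨ grant)) = {0, 2, 4, 5, 6}, add states in Sat(send) with every successor in Z. Already a fixed point.
Sat(A[send U (send ∨ grant)]) = {0, 2, 4, 5, 6}

{0, 2, 4, 5, 6}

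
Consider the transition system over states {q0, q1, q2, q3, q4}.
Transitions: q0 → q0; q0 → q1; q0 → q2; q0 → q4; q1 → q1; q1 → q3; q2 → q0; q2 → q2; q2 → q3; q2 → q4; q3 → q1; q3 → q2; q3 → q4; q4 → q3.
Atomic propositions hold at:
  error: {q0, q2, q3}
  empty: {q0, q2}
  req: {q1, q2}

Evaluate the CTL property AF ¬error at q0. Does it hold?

Sat(¬error) = {q1, q4}
AF ¬error: least fixpoint, start Z0 = {q1, q4}, add states with every successor in Z. Already a fixed point.
Sat(AF ¬error) = {q1, q4}
q0 ∉ Sat(AF ¬error) = {q1, q4}, so the formula does not hold at q0.

No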